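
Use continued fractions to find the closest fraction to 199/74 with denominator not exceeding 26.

Expand x = 199/74 as a continued fraction with the Euclidean algorithm:
  199 = 2*74 + 51, so a_0 = 2.
  74 = 1*51 + 23, so a_1 = 1.
  51 = 2*23 + 5, so a_2 = 2.
  23 = 4*5 + 3, so a_3 = 4.
  5 = 1*3 + 2, so a_4 = 1.
  3 = 1*2 + 1, so a_5 = 1.
  2 = 2*1 + 0, so a_6 = 2.
so x = [2; 1, 2, 4, 1, 1, 2].
Convergents (p_i = a_i*p_{i-1} + p_{i-2}, q_i = a_i*q_{i-1} + q_{i-2} with p_{-2}=0, p_{-1}=1, q_{-2}=1, q_{-1}=0), until the denominator exceeds 26:
  i=0: a_0=2, p_0 = 2*1 + 0 = 2, q_0 = 2*0 + 1 = 1.
  i=1: a_1=1, p_1 = 1*2 + 1 = 3, q_1 = 1*1 + 0 = 1.
  i=2: a_2=2, p_2 = 2*3 + 2 = 8, q_2 = 2*1 + 1 = 3.
  i=3: a_3=4, p_3 = 4*8 + 3 = 35, q_3 = 4*3 + 1 = 13.
  i=4: a_4=1, p_4 = 1*35 + 8 = 43, q_4 = 1*13 + 3 = 16.
  i=5: a_5=1, p_5 = 1*43 + 35 = 78, q_5 = 1*16 + 13 = 29.
q_5 = 29 > 26, so the last convergent with denominator <= 26 is p_4/q_4 = 43/16.
The closest fraction with denominator <= 26 is either p_4/q_4 or the intermediate fraction (k*p_4 + p_3)/(k*q_4 + q_3) with the largest k >= 1 whose denominator stays <= 26; these approach x as k grows, and every other convergent or intermediate fraction in range is farther away.
Largest k: floor((26 - q_3)/q_4) = floor((26 - 13)/16) = 0.
Since k = 0, no intermediate fraction beyond p_4/q_4 has denominator <= 26, so the convergent 43/16 is the closest (its error is |199*16 - 43*74|/(74*16) = 2/1184).

43/16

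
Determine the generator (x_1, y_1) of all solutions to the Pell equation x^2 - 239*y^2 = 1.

(x, y) = (6195120, 400729)

First expand sqrt(239) as a continued fraction. With x_i = (sqrt(239) + m_i)/d_i and (m_0, d_0) = (0, 1): a_0 = floor(sqrt(239)) = 15, since 15^2 = 225 <= 239 < 256 = 16^2.
Iterate m_{i+1} = d_i*a_i - m_i, d_{i+1} = (239 - m_{i+1}^2)/d_i, a_{i+1} = floor((a_0 + m_{i+1})/d_{i+1}):
  m_1 = 1*15 - 0 = 15, d_1 = (239 - 15^2)/1 = 14/1 = 14, a_1 = floor((15 + 15)/14) = 2.
  m_2 = 14*2 - 15 = 13, d_2 = (239 - 13^2)/14 = 70/14 = 5, a_2 = floor((15 + 13)/5) = 5.
  m_3 = 5*5 - 13 = 12, d_3 = (239 - 12^2)/5 = 95/5 = 19, a_3 = floor((15 + 12)/19) = 1.
  m_4 = 19*1 - 12 = 7, d_4 = (239 - 7^2)/19 = 190/19 = 10, a_4 = floor((15 + 7)/10) = 2.
  m_5 = 10*2 - 7 = 13, d_5 = (239 - 13^2)/10 = 70/10 = 7, a_5 = floor((15 + 13)/7) = 4.
  m_6 = 7*4 - 13 = 15, d_6 = (239 - 15^2)/7 = 14/7 = 2, a_6 = floor((15 + 15)/2) = 15.
  m_7 = 2*15 - 15 = 15, d_7 = (239 - 15^2)/2 = 14/2 = 7, a_7 = floor((15 + 15)/7) = 4.
  m_8 = 7*4 - 15 = 13, d_8 = (239 - 13^2)/7 = 70/7 = 10, a_8 = floor((15 + 13)/10) = 2.
  m_9 = 10*2 - 13 = 7, d_9 = (239 - 7^2)/10 = 190/10 = 19, a_9 = floor((15 + 7)/19) = 1.
  m_10 = 19*1 - 7 = 12, d_10 = (239 - 12^2)/19 = 95/19 = 5, a_10 = floor((15 + 12)/5) = 5.
  m_11 = 5*5 - 12 = 13, d_11 = (239 - 13^2)/5 = 70/5 = 14, a_11 = floor((15 + 13)/14) = 2.
  m_12 = 14*2 - 13 = 15, d_12 = (239 - 15^2)/14 = 14/14 = 1, a_12 = floor((15 + 15)/1) = 30.
  m_13 = 1*30 - 15 = 15, d_13 = (239 - 15^2)/1 = 14/1 = 14: (m_13, d_13) = (m_1, d_1) = (15, 14), so from here the quotients repeat a_1, ..., a_12; the period length is 12.
So sqrt(239) = [15; (2, 5, 1, 2, 4, 15, 4, 2, 1, 5, 2, 30)] with period length k = 12.
k is even, so the fundamental solution of x^2 - 239y^2 = 1 is (p_{k-1}, q_{k-1}) = (p_11, q_11); compute convergents through index 11.
Convergents (p_i = a_i*p_{i-1} + p_{i-2}, q_i = a_i*q_{i-1} + q_{i-2} with p_{-2}=0, p_{-1}=1, q_{-2}=1, q_{-1}=0):
  i=0: a_0=15, p_0 = 15*1 + 0 = 15, q_0 = 15*0 + 1 = 1.
  i=1: a_1=2, p_1 = 2*15 + 1 = 31, q_1 = 2*1 + 0 = 2.
  i=2: a_2=5, p_2 = 5*31 + 15 = 170, q_2 = 5*2 + 1 = 11.
  i=3: a_3=1, p_3 = 1*170 + 31 = 201, q_3 = 1*11 + 2 = 13.
  i=4: a_4=2, p_4 = 2*201 + 170 = 572, q_4 = 2*13 + 11 = 37.
  i=5: a_5=4, p_5 = 4*572 + 201 = 2489, q_5 = 4*37 + 13 = 161.
  i=6: a_6=15, p_6 = 15*2489 + 572 = 37907, q_6 = 15*161 + 37 = 2452.
  i=7: a_7=4, p_7 = 4*37907 + 2489 = 154117, q_7 = 4*2452 + 161 = 9969.
  i=8: a_8=2, p_8 = 2*154117 + 37907 = 346141, q_8 = 2*9969 + 2452 = 22390.
  i=9: a_9=1, p_9 = 1*346141 + 154117 = 500258, q_9 = 1*22390 + 9969 = 32359.
  i=10: a_10=5, p_10 = 5*500258 + 346141 = 2847431, q_10 = 5*32359 + 22390 = 184185.
  i=11: a_11=2, p_11 = 2*2847431 + 500258 = 6195120, q_11 = 2*184185 + 32359 = 400729.
Check: 6195120^2 - 239*400729^2 = 38379511814400 - 38379511814399 = 1, so (x, y) = (6195120, 400729) solves the equation, and by the theorem it is the least positive solution.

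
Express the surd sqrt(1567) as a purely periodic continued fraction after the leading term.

[39; (1, 1, 2, 2, 3, 39, 3, 2, 2, 1, 1, 78)]

Write x_i = (sqrt(1567) + m_i)/d_i with (m_0, d_0) = (0, 1). a_0 = floor(sqrt(1567)) = 39, since 39^2 = 1521 <= 1567 < 1600 = 40^2.
Iterate m_{i+1} = d_i*a_i - m_i, d_{i+1} = (1567 - m_{i+1}^2)/d_i, a_{i+1} = floor((a_0 + m_{i+1})/d_{i+1}):
  m_1 = 1*39 - 0 = 39, d_1 = (1567 - 39^2)/1 = 46/1 = 46, a_1 = floor((39 + 39)/46) = 1.
  m_2 = 46*1 - 39 = 7, d_2 = (1567 - 7^2)/46 = 1518/46 = 33, a_2 = floor((39 + 7)/33) = 1.
  m_3 = 33*1 - 7 = 26, d_3 = (1567 - 26^2)/33 = 891/33 = 27, a_3 = floor((39 + 26)/27) = 2.
  m_4 = 27*2 - 26 = 28, d_4 = (1567 - 28^2)/27 = 783/27 = 29, a_4 = floor((39 + 28)/29) = 2.
  m_5 = 29*2 - 28 = 30, d_5 = (1567 - 30^2)/29 = 667/29 = 23, a_5 = floor((39 + 30)/23) = 3.
  m_6 = 23*3 - 30 = 39, d_6 = (1567 - 39^2)/23 = 46/23 = 2, a_6 = floor((39 + 39)/2) = 39.
  m_7 = 2*39 - 39 = 39, d_7 = (1567 - 39^2)/2 = 46/2 = 23, a_7 = floor((39 + 39)/23) = 3.
  m_8 = 23*3 - 39 = 30, d_8 = (1567 - 30^2)/23 = 667/23 = 29, a_8 = floor((39 + 30)/29) = 2.
  m_9 = 29*2 - 30 = 28, d_9 = (1567 - 28^2)/29 = 783/29 = 27, a_9 = floor((39 + 28)/27) = 2.
  m_10 = 27*2 - 28 = 26, d_10 = (1567 - 26^2)/27 = 891/27 = 33, a_10 = floor((39 + 26)/33) = 1.
  m_11 = 33*1 - 26 = 7, d_11 = (1567 - 7^2)/33 = 1518/33 = 46, a_11 = floor((39 + 7)/46) = 1.
  m_12 = 46*1 - 7 = 39, d_12 = (1567 - 39^2)/46 = 46/46 = 1, a_12 = floor((39 + 39)/1) = 78.
  m_13 = 1*78 - 39 = 39, d_13 = (1567 - 39^2)/1 = 46/1 = 46: (m_13, d_13) = (m_1, d_1) = (39, 46), so from here the quotients repeat a_1, ..., a_12; the period length is 12.
Hence the expansion of sqrt(1567) is a_0 = 39 followed by the repeating block 1, 1, 2, 2, 3, 39, 3, 2, 2, 1, 1, 78 (period 12).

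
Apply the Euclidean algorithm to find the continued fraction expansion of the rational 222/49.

[4; 1, 1, 7, 1, 2]

Run the Euclidean algorithm on 222 and 49; the successive quotients are the partial quotients a_0, a_1, ... (each step inverts the fractional part left over by the previous one):
  222 = 4*49 + 26, so a_0 = 4.
  49 = 1*26 + 23, so a_1 = 1.
  26 = 1*23 + 3, so a_2 = 1.
  23 = 7*3 + 2, so a_3 = 7.
  3 = 1*2 + 1, so a_4 = 1.
  2 = 2*1 + 0, so a_5 = 2.
The remainder reaches 0 after 6 divisions, so the expansion has 6 partial quotients, read off in order.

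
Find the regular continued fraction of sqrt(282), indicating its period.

Write x_i = (sqrt(282) + m_i)/d_i with (m_0, d_0) = (0, 1). a_0 = floor(sqrt(282)) = 16, since 16^2 = 256 <= 282 < 289 = 17^2.
Iterate m_{i+1} = d_i*a_i - m_i, d_{i+1} = (282 - m_{i+1}^2)/d_i, a_{i+1} = floor((a_0 + m_{i+1})/d_{i+1}):
  m_1 = 1*16 - 0 = 16, d_1 = (282 - 16^2)/1 = 26/1 = 26, a_1 = floor((16 + 16)/26) = 1.
  m_2 = 26*1 - 16 = 10, d_2 = (282 - 10^2)/26 = 182/26 = 7, a_2 = floor((16 + 10)/7) = 3.
  m_3 = 7*3 - 10 = 11, d_3 = (282 - 11^2)/7 = 161/7 = 23, a_3 = floor((16 + 11)/23) = 1.
  m_4 = 23*1 - 11 = 12, d_4 = (282 - 12^2)/23 = 138/23 = 6, a_4 = floor((16 + 12)/6) = 4.
  m_5 = 6*4 - 12 = 12, d_5 = (282 - 12^2)/6 = 138/6 = 23, a_5 = floor((16 + 12)/23) = 1.
  m_6 = 23*1 - 12 = 11, d_6 = (282 - 11^2)/23 = 161/23 = 7, a_6 = floor((16 + 11)/7) = 3.
  m_7 = 7*3 - 11 = 10, d_7 = (282 - 10^2)/7 = 182/7 = 26, a_7 = floor((16 + 10)/26) = 1.
  m_8 = 26*1 - 10 = 16, d_8 = (282 - 16^2)/26 = 26/26 = 1, a_8 = floor((16 + 16)/1) = 32.
  m_9 = 1*32 - 16 = 16, d_9 = (282 - 16^2)/1 = 26/1 = 26: (m_9, d_9) = (m_1, d_1) = (16, 26), so from here the quotients repeat a_1, ..., a_8; the period length is 8.
Hence the expansion of sqrt(282) is a_0 = 16 followed by the repeating block 1, 3, 1, 4, 1, 3, 1, 32 (period 8).

[16; (1, 3, 1, 4, 1, 3, 1, 32)]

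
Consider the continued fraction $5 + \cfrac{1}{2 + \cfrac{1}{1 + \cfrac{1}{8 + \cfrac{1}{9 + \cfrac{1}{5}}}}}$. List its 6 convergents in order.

5/1, 11/2, 16/3, 139/26, 1267/237, 6474/1211

Using the convergent recurrence p_i = a_i*p_{i-1} + p_{i-2}, q_i = a_i*q_{i-1} + q_{i-2} with p_{-2}=0, p_{-1}=1, q_{-2}=1, q_{-1}=0:
  i=0: a_0=5, p_0 = 5*1 + 0 = 5, q_0 = 5*0 + 1 = 1.
  i=1: a_1=2, p_1 = 2*5 + 1 = 11, q_1 = 2*1 + 0 = 2.
  i=2: a_2=1, p_2 = 1*11 + 5 = 16, q_2 = 1*2 + 1 = 3.
  i=3: a_3=8, p_3 = 8*16 + 11 = 139, q_3 = 8*3 + 2 = 26.
  i=4: a_4=9, p_4 = 9*139 + 16 = 1267, q_4 = 9*26 + 3 = 237.
  i=5: a_5=5, p_5 = 5*1267 + 139 = 6474, q_5 = 5*237 + 26 = 1211.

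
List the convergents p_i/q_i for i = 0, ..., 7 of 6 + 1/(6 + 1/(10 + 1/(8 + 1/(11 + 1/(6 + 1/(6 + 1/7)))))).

6/1, 37/6, 376/61, 3045/494, 33871/5495, 206271/33464, 1271497/206279, 9106750/1477417

Using the convergent recurrence p_i = a_i*p_{i-1} + p_{i-2}, q_i = a_i*q_{i-1} + q_{i-2} with p_{-2}=0, p_{-1}=1, q_{-2}=1, q_{-1}=0:
  i=0: a_0=6, p_0 = 6*1 + 0 = 6, q_0 = 6*0 + 1 = 1.
  i=1: a_1=6, p_1 = 6*6 + 1 = 37, q_1 = 6*1 + 0 = 6.
  i=2: a_2=10, p_2 = 10*37 + 6 = 376, q_2 = 10*6 + 1 = 61.
  i=3: a_3=8, p_3 = 8*376 + 37 = 3045, q_3 = 8*61 + 6 = 494.
  i=4: a_4=11, p_4 = 11*3045 + 376 = 33871, q_4 = 11*494 + 61 = 5495.
  i=5: a_5=6, p_5 = 6*33871 + 3045 = 206271, q_5 = 6*5495 + 494 = 33464.
  i=6: a_6=6, p_6 = 6*206271 + 33871 = 1271497, q_6 = 6*33464 + 5495 = 206279.
  i=7: a_7=7, p_7 = 7*1271497 + 206271 = 9106750, q_7 = 7*206279 + 33464 = 1477417.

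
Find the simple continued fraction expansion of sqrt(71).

Write x_i = (sqrt(71) + m_i)/d_i with (m_0, d_0) = (0, 1). a_0 = floor(sqrt(71)) = 8, since 8^2 = 64 <= 71 < 81 = 9^2.
Iterate m_{i+1} = d_i*a_i - m_i, d_{i+1} = (71 - m_{i+1}^2)/d_i, a_{i+1} = floor((a_0 + m_{i+1})/d_{i+1}):
  m_1 = 1*8 - 0 = 8, d_1 = (71 - 8^2)/1 = 7/1 = 7, a_1 = floor((8 + 8)/7) = 2.
  m_2 = 7*2 - 8 = 6, d_2 = (71 - 6^2)/7 = 35/7 = 5, a_2 = floor((8 + 6)/5) = 2.
  m_3 = 5*2 - 6 = 4, d_3 = (71 - 4^2)/5 = 55/5 = 11, a_3 = floor((8 + 4)/11) = 1.
  m_4 = 11*1 - 4 = 7, d_4 = (71 - 7^2)/11 = 22/11 = 2, a_4 = floor((8 + 7)/2) = 7.
  m_5 = 2*7 - 7 = 7, d_5 = (71 - 7^2)/2 = 22/2 = 11, a_5 = floor((8 + 7)/11) = 1.
  m_6 = 11*1 - 7 = 4, d_6 = (71 - 4^2)/11 = 55/11 = 5, a_6 = floor((8 + 4)/5) = 2.
  m_7 = 5*2 - 4 = 6, d_7 = (71 - 6^2)/5 = 35/5 = 7, a_7 = floor((8 + 6)/7) = 2.
  m_8 = 7*2 - 6 = 8, d_8 = (71 - 8^2)/7 = 7/7 = 1, a_8 = floor((8 + 8)/1) = 16.
  m_9 = 1*16 - 8 = 8, d_9 = (71 - 8^2)/1 = 7/1 = 7: (m_9, d_9) = (m_1, d_1) = (8, 7), so from here the quotients repeat a_1, ..., a_8; the period length is 8.
Hence the expansion of sqrt(71) is a_0 = 8 followed by the repeating block 2, 2, 1, 7, 1, 2, 2, 16 (period 8).

[8; (2, 2, 1, 7, 1, 2, 2, 16)]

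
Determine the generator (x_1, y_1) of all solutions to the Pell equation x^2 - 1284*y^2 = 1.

First expand sqrt(1284) as a continued fraction. With x_i = (sqrt(1284) + m_i)/d_i and (m_0, d_0) = (0, 1): a_0 = floor(sqrt(1284)) = 35, since 35^2 = 1225 <= 1284 < 1296 = 36^2.
Iterate m_{i+1} = d_i*a_i - m_i, d_{i+1} = (1284 - m_{i+1}^2)/d_i, a_{i+1} = floor((a_0 + m_{i+1})/d_{i+1}):
  m_1 = 1*35 - 0 = 35, d_1 = (1284 - 35^2)/1 = 59/1 = 59, a_1 = floor((35 + 35)/59) = 1.
  m_2 = 59*1 - 35 = 24, d_2 = (1284 - 24^2)/59 = 708/59 = 12, a_2 = floor((35 + 24)/12) = 4.
  m_3 = 12*4 - 24 = 24, d_3 = (1284 - 24^2)/12 = 708/12 = 59, a_3 = floor((35 + 24)/59) = 1.
  m_4 = 59*1 - 24 = 35, d_4 = (1284 - 35^2)/59 = 59/59 = 1, a_4 = floor((35 + 35)/1) = 70.
  m_5 = 1*70 - 35 = 35, d_5 = (1284 - 35^2)/1 = 59/1 = 59: (m_5, d_5) = (m_1, d_1) = (35, 59), so from here the quotients repeat a_1, ..., a_4; the period length is 4.
So sqrt(1284) = [35; (1, 4, 1, 70)] with period length k = 4.
k is even, so the fundamental solution of x^2 - 1284y^2 = 1 is (p_{k-1}, q_{k-1}) = (p_3, q_3); compute convergents through index 3.
Convergents (p_i = a_i*p_{i-1} + p_{i-2}, q_i = a_i*q_{i-1} + q_{i-2} with p_{-2}=0, p_{-1}=1, q_{-2}=1, q_{-1}=0):
  i=0: a_0=35, p_0 = 35*1 + 0 = 35, q_0 = 35*0 + 1 = 1.
  i=1: a_1=1, p_1 = 1*35 + 1 = 36, q_1 = 1*1 + 0 = 1.
  i=2: a_2=4, p_2 = 4*36 + 35 = 179, q_2 = 4*1 + 1 = 5.
  i=3: a_3=1, p_3 = 1*179 + 36 = 215, q_3 = 1*5 + 1 = 6.
Check: 215^2 - 1284*6^2 = 46225 - 46224 = 1, so (x, y) = (215, 6) solves the equation, and by the theorem it is the least positive solution.

(x, y) = (215, 6)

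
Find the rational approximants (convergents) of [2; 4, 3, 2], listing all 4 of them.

2/1, 9/4, 29/13, 67/30

Using the convergent recurrence p_i = a_i*p_{i-1} + p_{i-2}, q_i = a_i*q_{i-1} + q_{i-2} with p_{-2}=0, p_{-1}=1, q_{-2}=1, q_{-1}=0:
  i=0: a_0=2, p_0 = 2*1 + 0 = 2, q_0 = 2*0 + 1 = 1.
  i=1: a_1=4, p_1 = 4*2 + 1 = 9, q_1 = 4*1 + 0 = 4.
  i=2: a_2=3, p_2 = 3*9 + 2 = 29, q_2 = 3*4 + 1 = 13.
  i=3: a_3=2, p_3 = 2*29 + 9 = 67, q_3 = 2*13 + 4 = 30.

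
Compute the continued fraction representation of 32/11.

Run the Euclidean algorithm on 32 and 11; the successive quotients are the partial quotients a_0, a_1, ... (each step inverts the fractional part left over by the previous one):
  32 = 2*11 + 10, so a_0 = 2.
  11 = 1*10 + 1, so a_1 = 1.
  10 = 10*1 + 0, so a_2 = 10.
The remainder reaches 0 after 3 divisions, so the expansion has 3 partial quotients, read off in order.

[2; 1, 10]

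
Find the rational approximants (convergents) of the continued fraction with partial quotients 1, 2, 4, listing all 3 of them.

1/1, 3/2, 13/9

Using the convergent recurrence p_i = a_i*p_{i-1} + p_{i-2}, q_i = a_i*q_{i-1} + q_{i-2} with p_{-2}=0, p_{-1}=1, q_{-2}=1, q_{-1}=0:
  i=0: a_0=1, p_0 = 1*1 + 0 = 1, q_0 = 1*0 + 1 = 1.
  i=1: a_1=2, p_1 = 2*1 + 1 = 3, q_1 = 2*1 + 0 = 2.
  i=2: a_2=4, p_2 = 4*3 + 1 = 13, q_2 = 4*2 + 1 = 9.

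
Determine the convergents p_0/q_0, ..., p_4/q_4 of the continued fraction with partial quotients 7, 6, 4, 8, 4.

7/1, 43/6, 179/25, 1475/206, 6079/849

Using the convergent recurrence p_i = a_i*p_{i-1} + p_{i-2}, q_i = a_i*q_{i-1} + q_{i-2} with p_{-2}=0, p_{-1}=1, q_{-2}=1, q_{-1}=0:
  i=0: a_0=7, p_0 = 7*1 + 0 = 7, q_0 = 7*0 + 1 = 1.
  i=1: a_1=6, p_1 = 6*7 + 1 = 43, q_1 = 6*1 + 0 = 6.
  i=2: a_2=4, p_2 = 4*43 + 7 = 179, q_2 = 4*6 + 1 = 25.
  i=3: a_3=8, p_3 = 8*179 + 43 = 1475, q_3 = 8*25 + 6 = 206.
  i=4: a_4=4, p_4 = 4*1475 + 179 = 6079, q_4 = 4*206 + 25 = 849.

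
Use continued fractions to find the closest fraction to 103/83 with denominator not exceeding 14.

5/4

Expand x = 103/83 as a continued fraction with the Euclidean algorithm:
  103 = 1*83 + 20, so a_0 = 1.
  83 = 4*20 + 3, so a_1 = 4.
  20 = 6*3 + 2, so a_2 = 6.
  3 = 1*2 + 1, so a_3 = 1.
  2 = 2*1 + 0, so a_4 = 2.
so x = [1; 4, 6, 1, 2].
Convergents (p_i = a_i*p_{i-1} + p_{i-2}, q_i = a_i*q_{i-1} + q_{i-2} with p_{-2}=0, p_{-1}=1, q_{-2}=1, q_{-1}=0), until the denominator exceeds 14:
  i=0: a_0=1, p_0 = 1*1 + 0 = 1, q_0 = 1*0 + 1 = 1.
  i=1: a_1=4, p_1 = 4*1 + 1 = 5, q_1 = 4*1 + 0 = 4.
  i=2: a_2=6, p_2 = 6*5 + 1 = 31, q_2 = 6*4 + 1 = 25.
q_2 = 25 > 14, so the last convergent with denominator <= 14 is p_1/q_1 = 5/4.
The closest fraction with denominator <= 14 is either p_1/q_1 or the intermediate fraction (k*p_1 + p_0)/(k*q_1 + q_0) with the largest k >= 1 whose denominator stays <= 14; these approach x as k grows, and every other convergent or intermediate fraction in range is farther away.
Largest k: floor((14 - q_0)/q_1) = floor((14 - 1)/4) = 3.
That gives (3*5 + 1)/(3*4 + 1) = 16/13.
Compare the errors: |x - 5/4| = |103*4 - 5*83|/(83*4) = 3/332, and |x - 16/13| = |103*13 - 16*83|/(83*13) = 11/1079.
Cross-multiplying, 3*1079 = 3237 < 3652 = 11*332, so 3/332 is smaller: the convergent 5/4 is closer to x than 16/13.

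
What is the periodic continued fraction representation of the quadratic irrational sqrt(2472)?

Write x_i = (sqrt(2472) + m_i)/d_i with (m_0, d_0) = (0, 1). a_0 = floor(sqrt(2472)) = 49, since 49^2 = 2401 <= 2472 < 2500 = 50^2.
Iterate m_{i+1} = d_i*a_i - m_i, d_{i+1} = (2472 - m_{i+1}^2)/d_i, a_{i+1} = floor((a_0 + m_{i+1})/d_{i+1}):
  m_1 = 1*49 - 0 = 49, d_1 = (2472 - 49^2)/1 = 71/1 = 71, a_1 = floor((49 + 49)/71) = 1.
  m_2 = 71*1 - 49 = 22, d_2 = (2472 - 22^2)/71 = 1988/71 = 28, a_2 = floor((49 + 22)/28) = 2.
  m_3 = 28*2 - 22 = 34, d_3 = (2472 - 34^2)/28 = 1316/28 = 47, a_3 = floor((49 + 34)/47) = 1.
  m_4 = 47*1 - 34 = 13, d_4 = (2472 - 13^2)/47 = 2303/47 = 49, a_4 = floor((49 + 13)/49) = 1.
  m_5 = 49*1 - 13 = 36, d_5 = (2472 - 36^2)/49 = 1176/49 = 24, a_5 = floor((49 + 36)/24) = 3.
  m_6 = 24*3 - 36 = 36, d_6 = (2472 - 36^2)/24 = 1176/24 = 49, a_6 = floor((49 + 36)/49) = 1.
  m_7 = 49*1 - 36 = 13, d_7 = (2472 - 13^2)/49 = 2303/49 = 47, a_7 = floor((49 + 13)/47) = 1.
  m_8 = 47*1 - 13 = 34, d_8 = (2472 - 34^2)/47 = 1316/47 = 28, a_8 = floor((49 + 34)/28) = 2.
  m_9 = 28*2 - 34 = 22, d_9 = (2472 - 22^2)/28 = 1988/28 = 71, a_9 = floor((49 + 22)/71) = 1.
  m_10 = 71*1 - 22 = 49, d_10 = (2472 - 49^2)/71 = 71/71 = 1, a_10 = floor((49 + 49)/1) = 98.
  m_11 = 1*98 - 49 = 49, d_11 = (2472 - 49^2)/1 = 71/1 = 71: (m_11, d_11) = (m_1, d_1) = (49, 71), so from here the quotients repeat a_1, ..., a_10; the period length is 10.
Hence the expansion of sqrt(2472) is a_0 = 49 followed by the repeating block 1, 2, 1, 1, 3, 1, 1, 2, 1, 98 (period 10).

[49; (1, 2, 1, 1, 3, 1, 1, 2, 1, 98)]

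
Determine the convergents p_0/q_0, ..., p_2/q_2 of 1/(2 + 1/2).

Using the convergent recurrence p_i = a_i*p_{i-1} + p_{i-2}, q_i = a_i*q_{i-1} + q_{i-2} with p_{-2}=0, p_{-1}=1, q_{-2}=1, q_{-1}=0:
  i=0: a_0=0, p_0 = 0*1 + 0 = 0, q_0 = 0*0 + 1 = 1.
  i=1: a_1=2, p_1 = 2*0 + 1 = 1, q_1 = 2*1 + 0 = 2.
  i=2: a_2=2, p_2 = 2*1 + 0 = 2, q_2 = 2*2 + 1 = 5.

0/1, 1/2, 2/5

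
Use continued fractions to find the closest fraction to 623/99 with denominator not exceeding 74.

365/58

Expand x = 623/99 as a continued fraction with the Euclidean algorithm:
  623 = 6*99 + 29, so a_0 = 6.
  99 = 3*29 + 12, so a_1 = 3.
  29 = 2*12 + 5, so a_2 = 2.
  12 = 2*5 + 2, so a_3 = 2.
  5 = 2*2 + 1, so a_4 = 2.
  2 = 2*1 + 0, so a_5 = 2.
so x = [6; 3, 2, 2, 2, 2].
Convergents (p_i = a_i*p_{i-1} + p_{i-2}, q_i = a_i*q_{i-1} + q_{i-2} with p_{-2}=0, p_{-1}=1, q_{-2}=1, q_{-1}=0), until the denominator exceeds 74:
  i=0: a_0=6, p_0 = 6*1 + 0 = 6, q_0 = 6*0 + 1 = 1.
  i=1: a_1=3, p_1 = 3*6 + 1 = 19, q_1 = 3*1 + 0 = 3.
  i=2: a_2=2, p_2 = 2*19 + 6 = 44, q_2 = 2*3 + 1 = 7.
  i=3: a_3=2, p_3 = 2*44 + 19 = 107, q_3 = 2*7 + 3 = 17.
  i=4: a_4=2, p_4 = 2*107 + 44 = 258, q_4 = 2*17 + 7 = 41.
  i=5: a_5=2, p_5 = 2*258 + 107 = 623, q_5 = 2*41 + 17 = 99.
q_5 = 99 > 74, so the last convergent with denominator <= 74 is p_4/q_4 = 258/41.
The closest fraction with denominator <= 74 is either p_4/q_4 or the intermediate fraction (k*p_4 + p_3)/(k*q_4 + q_3) with the largest k >= 1 whose denominator stays <= 74; these approach x as k grows, and every other convergent or intermediate fraction in range is farther away.
Largest k: floor((74 - q_3)/q_4) = floor((74 - 17)/41) = 1.
That gives (1*258 + 107)/(1*41 + 17) = 365/58.
Compare the errors: |x - 258/41| = |623*41 - 258*99|/(99*41) = 1/4059, and |x - 365/58| = |623*58 - 365*99|/(99*58) = 1/5742.
Cross-multiplying, 1*4059 = 4059 < 5742 = 1*5742, so 1/5742 is smaller: the intermediate fraction 365/58 is closer to x than 258/41.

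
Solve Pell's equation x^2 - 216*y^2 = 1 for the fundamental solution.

First expand sqrt(216) as a continued fraction. With x_i = (sqrt(216) + m_i)/d_i and (m_0, d_0) = (0, 1): a_0 = floor(sqrt(216)) = 14, since 14^2 = 196 <= 216 < 225 = 15^2.
Iterate m_{i+1} = d_i*a_i - m_i, d_{i+1} = (216 - m_{i+1}^2)/d_i, a_{i+1} = floor((a_0 + m_{i+1})/d_{i+1}):
  m_1 = 1*14 - 0 = 14, d_1 = (216 - 14^2)/1 = 20/1 = 20, a_1 = floor((14 + 14)/20) = 1.
  m_2 = 20*1 - 14 = 6, d_2 = (216 - 6^2)/20 = 180/20 = 9, a_2 = floor((14 + 6)/9) = 2.
  m_3 = 9*2 - 6 = 12, d_3 = (216 - 12^2)/9 = 72/9 = 8, a_3 = floor((14 + 12)/8) = 3.
  m_4 = 8*3 - 12 = 12, d_4 = (216 - 12^2)/8 = 72/8 = 9, a_4 = floor((14 + 12)/9) = 2.
  m_5 = 9*2 - 12 = 6, d_5 = (216 - 6^2)/9 = 180/9 = 20, a_5 = floor((14 + 6)/20) = 1.
  m_6 = 20*1 - 6 = 14, d_6 = (216 - 14^2)/20 = 20/20 = 1, a_6 = floor((14 + 14)/1) = 28.
  m_7 = 1*28 - 14 = 14, d_7 = (216 - 14^2)/1 = 20/1 = 20: (m_7, d_7) = (m_1, d_1) = (14, 20), so from here the quotients repeat a_1, ..., a_6; the period length is 6.
So sqrt(216) = [14; (1, 2, 3, 2, 1, 28)] with period length k = 6.
k is even, so the fundamental solution of x^2 - 216y^2 = 1 is (p_{k-1}, q_{k-1}) = (p_5, q_5); compute convergents through index 5.
Convergents (p_i = a_i*p_{i-1} + p_{i-2}, q_i = a_i*q_{i-1} + q_{i-2} with p_{-2}=0, p_{-1}=1, q_{-2}=1, q_{-1}=0):
  i=0: a_0=14, p_0 = 14*1 + 0 = 14, q_0 = 14*0 + 1 = 1.
  i=1: a_1=1, p_1 = 1*14 + 1 = 15, q_1 = 1*1 + 0 = 1.
  i=2: a_2=2, p_2 = 2*15 + 14 = 44, q_2 = 2*1 + 1 = 3.
  i=3: a_3=3, p_3 = 3*44 + 15 = 147, q_3 = 3*3 + 1 = 10.
  i=4: a_4=2, p_4 = 2*147 + 44 = 338, q_4 = 2*10 + 3 = 23.
  i=5: a_5=1, p_5 = 1*338 + 147 = 485, q_5 = 1*23 + 10 = 33.
Check: 485^2 - 216*33^2 = 235225 - 235224 = 1, so (x, y) = (485, 33) solves the equation, and by the theorem it is the least positive solution.

(x, y) = (485, 33)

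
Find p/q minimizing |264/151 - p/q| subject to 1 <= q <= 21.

7/4

Expand x = 264/151 as a continued fraction with the Euclidean algorithm:
  264 = 1*151 + 113, so a_0 = 1.
  151 = 1*113 + 38, so a_1 = 1.
  113 = 2*38 + 37, so a_2 = 2.
  38 = 1*37 + 1, so a_3 = 1.
  37 = 37*1 + 0, so a_4 = 37.
so x = [1; 1, 2, 1, 37].
Convergents (p_i = a_i*p_{i-1} + p_{i-2}, q_i = a_i*q_{i-1} + q_{i-2} with p_{-2}=0, p_{-1}=1, q_{-2}=1, q_{-1}=0), until the denominator exceeds 21:
  i=0: a_0=1, p_0 = 1*1 + 0 = 1, q_0 = 1*0 + 1 = 1.
  i=1: a_1=1, p_1 = 1*1 + 1 = 2, q_1 = 1*1 + 0 = 1.
  i=2: a_2=2, p_2 = 2*2 + 1 = 5, q_2 = 2*1 + 1 = 3.
  i=3: a_3=1, p_3 = 1*5 + 2 = 7, q_3 = 1*3 + 1 = 4.
  i=4: a_4=37, p_4 = 37*7 + 5 = 264, q_4 = 37*4 + 3 = 151.
q_4 = 151 > 21, so the last convergent with denominator <= 21 is p_3/q_3 = 7/4.
The closest fraction with denominator <= 21 is either p_3/q_3 or the intermediate fraction (k*p_3 + p_2)/(k*q_3 + q_2) with the largest k >= 1 whose denominator stays <= 21; these approach x as k grows, and every other convergent or intermediate fraction in range is farther away.
Largest k: floor((21 - q_2)/q_3) = floor((21 - 3)/4) = 4.
That gives (4*7 + 5)/(4*4 + 3) = 33/19.
Compare the errors: |x - 7/4| = |264*4 - 7*151|/(151*4) = 1/604, and |x - 33/19| = |264*19 - 33*151|/(151*19) = 33/2869.
Cross-multiplying, 1*2869 = 2869 < 19932 = 33*604, so 1/604 is smaller: the convergent 7/4 is closer to x than 33/19.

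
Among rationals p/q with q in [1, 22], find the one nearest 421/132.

Expand x = 421/132 as a continued fraction with the Euclidean algorithm:
  421 = 3*132 + 25, so a_0 = 3.
  132 = 5*25 + 7, so a_1 = 5.
  25 = 3*7 + 4, so a_2 = 3.
  7 = 1*4 + 3, so a_3 = 1.
  4 = 1*3 + 1, so a_4 = 1.
  3 = 3*1 + 0, so a_5 = 3.
so x = [3; 5, 3, 1, 1, 3].
Convergents (p_i = a_i*p_{i-1} + p_{i-2}, q_i = a_i*q_{i-1} + q_{i-2} with p_{-2}=0, p_{-1}=1, q_{-2}=1, q_{-1}=0), until the denominator exceeds 22:
  i=0: a_0=3, p_0 = 3*1 + 0 = 3, q_0 = 3*0 + 1 = 1.
  i=1: a_1=5, p_1 = 5*3 + 1 = 16, q_1 = 5*1 + 0 = 5.
  i=2: a_2=3, p_2 = 3*16 + 3 = 51, q_2 = 3*5 + 1 = 16.
  i=3: a_3=1, p_3 = 1*51 + 16 = 67, q_3 = 1*16 + 5 = 21.
  i=4: a_4=1, p_4 = 1*67 + 51 = 118, q_4 = 1*21 + 16 = 37.
q_4 = 37 > 22, so the last convergent with denominator <= 22 is p_3/q_3 = 67/21.
The closest fraction with denominator <= 22 is either p_3/q_3 or the intermediate fraction (k*p_3 + p_2)/(k*q_3 + q_2) with the largest k >= 1 whose denominator stays <= 22; these approach x as k grows, and every other convergent or intermediate fraction in range is farther away.
Largest k: floor((22 - q_2)/q_3) = floor((22 - 16)/21) = 0.
Since k = 0, no intermediate fraction beyond p_3/q_3 has denominator <= 22, so the convergent 67/21 is the closest (its error is |421*21 - 67*132|/(132*21) = 3/2772).

67/21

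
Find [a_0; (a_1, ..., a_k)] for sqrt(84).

[9; (6, 18)]

Write x_i = (sqrt(84) + m_i)/d_i with (m_0, d_0) = (0, 1). a_0 = floor(sqrt(84)) = 9, since 9^2 = 81 <= 84 < 100 = 10^2.
Iterate m_{i+1} = d_i*a_i - m_i, d_{i+1} = (84 - m_{i+1}^2)/d_i, a_{i+1} = floor((a_0 + m_{i+1})/d_{i+1}):
  m_1 = 1*9 - 0 = 9, d_1 = (84 - 9^2)/1 = 3/1 = 3, a_1 = floor((9 + 9)/3) = 6.
  m_2 = 3*6 - 9 = 9, d_2 = (84 - 9^2)/3 = 3/3 = 1, a_2 = floor((9 + 9)/1) = 18.
  m_3 = 1*18 - 9 = 9, d_3 = (84 - 9^2)/1 = 3/1 = 3: (m_3, d_3) = (m_1, d_1) = (9, 3), so from here the quotients repeat a_1, a_2; the period length is 2.
Hence the expansion of sqrt(84) is a_0 = 9 followed by the repeating block 6, 18 (period 2).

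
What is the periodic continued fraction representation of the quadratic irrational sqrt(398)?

Write x_i = (sqrt(398) + m_i)/d_i with (m_0, d_0) = (0, 1). a_0 = floor(sqrt(398)) = 19, since 19^2 = 361 <= 398 < 400 = 20^2.
Iterate m_{i+1} = d_i*a_i - m_i, d_{i+1} = (398 - m_{i+1}^2)/d_i, a_{i+1} = floor((a_0 + m_{i+1})/d_{i+1}):
  m_1 = 1*19 - 0 = 19, d_1 = (398 - 19^2)/1 = 37/1 = 37, a_1 = floor((19 + 19)/37) = 1.
  m_2 = 37*1 - 19 = 18, d_2 = (398 - 18^2)/37 = 74/37 = 2, a_2 = floor((19 + 18)/2) = 18.
  m_3 = 2*18 - 18 = 18, d_3 = (398 - 18^2)/2 = 74/2 = 37, a_3 = floor((19 + 18)/37) = 1.
  m_4 = 37*1 - 18 = 19, d_4 = (398 - 19^2)/37 = 37/37 = 1, a_4 = floor((19 + 19)/1) = 38.
  m_5 = 1*38 - 19 = 19, d_5 = (398 - 19^2)/1 = 37/1 = 37: (m_5, d_5) = (m_1, d_1) = (19, 37), so from here the quotients repeat a_1, ..., a_4; the period length is 4.
Hence the expansion of sqrt(398) is a_0 = 19 followed by the repeating block 1, 18, 1, 38 (period 4).

[19; (1, 18, 1, 38)]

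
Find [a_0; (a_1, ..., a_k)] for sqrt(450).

Write x_i = (sqrt(450) + m_i)/d_i with (m_0, d_0) = (0, 1). a_0 = floor(sqrt(450)) = 21, since 21^2 = 441 <= 450 < 484 = 22^2.
Iterate m_{i+1} = d_i*a_i - m_i, d_{i+1} = (450 - m_{i+1}^2)/d_i, a_{i+1} = floor((a_0 + m_{i+1})/d_{i+1}):
  m_1 = 1*21 - 0 = 21, d_1 = (450 - 21^2)/1 = 9/1 = 9, a_1 = floor((21 + 21)/9) = 4.
  m_2 = 9*4 - 21 = 15, d_2 = (450 - 15^2)/9 = 225/9 = 25, a_2 = floor((21 + 15)/25) = 1.
  m_3 = 25*1 - 15 = 10, d_3 = (450 - 10^2)/25 = 350/25 = 14, a_3 = floor((21 + 10)/14) = 2.
  m_4 = 14*2 - 10 = 18, d_4 = (450 - 18^2)/14 = 126/14 = 9, a_4 = floor((21 + 18)/9) = 4.
  m_5 = 9*4 - 18 = 18, d_5 = (450 - 18^2)/9 = 126/9 = 14, a_5 = floor((21 + 18)/14) = 2.
  m_6 = 14*2 - 18 = 10, d_6 = (450 - 10^2)/14 = 350/14 = 25, a_6 = floor((21 + 10)/25) = 1.
  m_7 = 25*1 - 10 = 15, d_7 = (450 - 15^2)/25 = 225/25 = 9, a_7 = floor((21 + 15)/9) = 4.
  m_8 = 9*4 - 15 = 21, d_8 = (450 - 21^2)/9 = 9/9 = 1, a_8 = floor((21 + 21)/1) = 42.
  m_9 = 1*42 - 21 = 21, d_9 = (450 - 21^2)/1 = 9/1 = 9: (m_9, d_9) = (m_1, d_1) = (21, 9), so from here the quotients repeat a_1, ..., a_8; the period length is 8.
Hence the expansion of sqrt(450) is a_0 = 21 followed by the repeating block 4, 1, 2, 4, 2, 1, 4, 42 (period 8).

[21; (4, 1, 2, 4, 2, 1, 4, 42)]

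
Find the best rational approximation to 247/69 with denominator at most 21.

68/19

Expand x = 247/69 as a continued fraction with the Euclidean algorithm:
  247 = 3*69 + 40, so a_0 = 3.
  69 = 1*40 + 29, so a_1 = 1.
  40 = 1*29 + 11, so a_2 = 1.
  29 = 2*11 + 7, so a_3 = 2.
  11 = 1*7 + 4, so a_4 = 1.
  7 = 1*4 + 3, so a_5 = 1.
  4 = 1*3 + 1, so a_6 = 1.
  3 = 3*1 + 0, so a_7 = 3.
so x = [3; 1, 1, 2, 1, 1, 1, 3].
Convergents (p_i = a_i*p_{i-1} + p_{i-2}, q_i = a_i*q_{i-1} + q_{i-2} with p_{-2}=0, p_{-1}=1, q_{-2}=1, q_{-1}=0), until the denominator exceeds 21:
  i=0: a_0=3, p_0 = 3*1 + 0 = 3, q_0 = 3*0 + 1 = 1.
  i=1: a_1=1, p_1 = 1*3 + 1 = 4, q_1 = 1*1 + 0 = 1.
  i=2: a_2=1, p_2 = 1*4 + 3 = 7, q_2 = 1*1 + 1 = 2.
  i=3: a_3=2, p_3 = 2*7 + 4 = 18, q_3 = 2*2 + 1 = 5.
  i=4: a_4=1, p_4 = 1*18 + 7 = 25, q_4 = 1*5 + 2 = 7.
  i=5: a_5=1, p_5 = 1*25 + 18 = 43, q_5 = 1*7 + 5 = 12.
  i=6: a_6=1, p_6 = 1*43 + 25 = 68, q_6 = 1*12 + 7 = 19.
  i=7: a_7=3, p_7 = 3*68 + 43 = 247, q_7 = 3*19 + 12 = 69.
q_7 = 69 > 21, so the last convergent with denominator <= 21 is p_6/q_6 = 68/19.
The closest fraction with denominator <= 21 is either p_6/q_6 or the intermediate fraction (k*p_6 + p_5)/(k*q_6 + q_5) with the largest k >= 1 whose denominator stays <= 21; these approach x as k grows, and every other convergent or intermediate fraction in range is farther away.
Largest k: floor((21 - q_5)/q_6) = floor((21 - 12)/19) = 0.
Since k = 0, no intermediate fraction beyond p_6/q_6 has denominator <= 21, so the convergent 68/19 is the closest (its error is |247*19 - 68*69|/(69*19) = 1/1311).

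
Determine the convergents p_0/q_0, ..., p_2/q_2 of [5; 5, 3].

5/1, 26/5, 83/16

Using the convergent recurrence p_i = a_i*p_{i-1} + p_{i-2}, q_i = a_i*q_{i-1} + q_{i-2} with p_{-2}=0, p_{-1}=1, q_{-2}=1, q_{-1}=0:
  i=0: a_0=5, p_0 = 5*1 + 0 = 5, q_0 = 5*0 + 1 = 1.
  i=1: a_1=5, p_1 = 5*5 + 1 = 26, q_1 = 5*1 + 0 = 5.
  i=2: a_2=3, p_2 = 3*26 + 5 = 83, q_2 = 3*5 + 1 = 16.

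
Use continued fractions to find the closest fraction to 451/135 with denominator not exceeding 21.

Expand x = 451/135 as a continued fraction with the Euclidean algorithm:
  451 = 3*135 + 46, so a_0 = 3.
  135 = 2*46 + 43, so a_1 = 2.
  46 = 1*43 + 3, so a_2 = 1.
  43 = 14*3 + 1, so a_3 = 14.
  3 = 3*1 + 0, so a_4 = 3.
so x = [3; 2, 1, 14, 3].
Convergents (p_i = a_i*p_{i-1} + p_{i-2}, q_i = a_i*q_{i-1} + q_{i-2} with p_{-2}=0, p_{-1}=1, q_{-2}=1, q_{-1}=0), until the denominator exceeds 21:
  i=0: a_0=3, p_0 = 3*1 + 0 = 3, q_0 = 3*0 + 1 = 1.
  i=1: a_1=2, p_1 = 2*3 + 1 = 7, q_1 = 2*1 + 0 = 2.
  i=2: a_2=1, p_2 = 1*7 + 3 = 10, q_2 = 1*2 + 1 = 3.
  i=3: a_3=14, p_3 = 14*10 + 7 = 147, q_3 = 14*3 + 2 = 44.
q_3 = 44 > 21, so the last convergent with denominator <= 21 is p_2/q_2 = 10/3.
The closest fraction with denominator <= 21 is either p_2/q_2 or the intermediate fraction (k*p_2 + p_1)/(k*q_2 + q_1) with the largest k >= 1 whose denominator stays <= 21; these approach x as k grows, and every other convergent or intermediate fraction in range is farther away.
Largest k: floor((21 - q_1)/q_2) = floor((21 - 2)/3) = 6.
That gives (6*10 + 7)/(6*3 + 2) = 67/20.
Compare the errors: |x - 10/3| = |451*3 - 10*135|/(135*3) = 3/405, and |x - 67/20| = |451*20 - 67*135|/(135*20) = 25/2700.
Cross-multiplying, 3*2700 = 8100 < 10125 = 25*405, so 3/405 is smaller: the convergent 10/3 is closer to x than 67/20.

10/3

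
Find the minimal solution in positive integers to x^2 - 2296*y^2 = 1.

(x, y) = (575, 12)

First expand sqrt(2296) as a continued fraction. With x_i = (sqrt(2296) + m_i)/d_i and (m_0, d_0) = (0, 1): a_0 = floor(sqrt(2296)) = 47, since 47^2 = 2209 <= 2296 < 2304 = 48^2.
Iterate m_{i+1} = d_i*a_i - m_i, d_{i+1} = (2296 - m_{i+1}^2)/d_i, a_{i+1} = floor((a_0 + m_{i+1})/d_{i+1}):
  m_1 = 1*47 - 0 = 47, d_1 = (2296 - 47^2)/1 = 87/1 = 87, a_1 = floor((47 + 47)/87) = 1.
  m_2 = 87*1 - 47 = 40, d_2 = (2296 - 40^2)/87 = 696/87 = 8, a_2 = floor((47 + 40)/8) = 10.
  m_3 = 8*10 - 40 = 40, d_3 = (2296 - 40^2)/8 = 696/8 = 87, a_3 = floor((47 + 40)/87) = 1.
  m_4 = 87*1 - 40 = 47, d_4 = (2296 - 47^2)/87 = 87/87 = 1, a_4 = floor((47 + 47)/1) = 94.
  m_5 = 1*94 - 47 = 47, d_5 = (2296 - 47^2)/1 = 87/1 = 87: (m_5, d_5) = (m_1, d_1) = (47, 87), so from here the quotients repeat a_1, ..., a_4; the period length is 4.
So sqrt(2296) = [47; (1, 10, 1, 94)] with period length k = 4.
k is even, so the fundamental solution of x^2 - 2296y^2 = 1 is (p_{k-1}, q_{k-1}) = (p_3, q_3); compute convergents through index 3.
Convergents (p_i = a_i*p_{i-1} + p_{i-2}, q_i = a_i*q_{i-1} + q_{i-2} with p_{-2}=0, p_{-1}=1, q_{-2}=1, q_{-1}=0):
  i=0: a_0=47, p_0 = 47*1 + 0 = 47, q_0 = 47*0 + 1 = 1.
  i=1: a_1=1, p_1 = 1*47 + 1 = 48, q_1 = 1*1 + 0 = 1.
  i=2: a_2=10, p_2 = 10*48 + 47 = 527, q_2 = 10*1 + 1 = 11.
  i=3: a_3=1, p_3 = 1*527 + 48 = 575, q_3 = 1*11 + 1 = 12.
Check: 575^2 - 2296*12^2 = 330625 - 330624 = 1, so (x, y) = (575, 12) solves the equation, and by the theorem it is the least positive solution.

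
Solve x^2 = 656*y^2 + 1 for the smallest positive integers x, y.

(x, y) = (2049, 80)

First expand sqrt(656) as a continued fraction. With x_i = (sqrt(656) + m_i)/d_i and (m_0, d_0) = (0, 1): a_0 = floor(sqrt(656)) = 25, since 25^2 = 625 <= 656 < 676 = 26^2.
Iterate m_{i+1} = d_i*a_i - m_i, d_{i+1} = (656 - m_{i+1}^2)/d_i, a_{i+1} = floor((a_0 + m_{i+1})/d_{i+1}):
  m_1 = 1*25 - 0 = 25, d_1 = (656 - 25^2)/1 = 31/1 = 31, a_1 = floor((25 + 25)/31) = 1.
  m_2 = 31*1 - 25 = 6, d_2 = (656 - 6^2)/31 = 620/31 = 20, a_2 = floor((25 + 6)/20) = 1.
  m_3 = 20*1 - 6 = 14, d_3 = (656 - 14^2)/20 = 460/20 = 23, a_3 = floor((25 + 14)/23) = 1.
  m_4 = 23*1 - 14 = 9, d_4 = (656 - 9^2)/23 = 575/23 = 25, a_4 = floor((25 + 9)/25) = 1.
  m_5 = 25*1 - 9 = 16, d_5 = (656 - 16^2)/25 = 400/25 = 16, a_5 = floor((25 + 16)/16) = 2.
  m_6 = 16*2 - 16 = 16, d_6 = (656 - 16^2)/16 = 400/16 = 25, a_6 = floor((25 + 16)/25) = 1.
  m_7 = 25*1 - 16 = 9, d_7 = (656 - 9^2)/25 = 575/25 = 23, a_7 = floor((25 + 9)/23) = 1.
  m_8 = 23*1 - 9 = 14, d_8 = (656 - 14^2)/23 = 460/23 = 20, a_8 = floor((25 + 14)/20) = 1.
  m_9 = 20*1 - 14 = 6, d_9 = (656 - 6^2)/20 = 620/20 = 31, a_9 = floor((25 + 6)/31) = 1.
  m_10 = 31*1 - 6 = 25, d_10 = (656 - 25^2)/31 = 31/31 = 1, a_10 = floor((25 + 25)/1) = 50.
  m_11 = 1*50 - 25 = 25, d_11 = (656 - 25^2)/1 = 31/1 = 31: (m_11, d_11) = (m_1, d_1) = (25, 31), so from here the quotients repeat a_1, ..., a_10; the period length is 10.
So sqrt(656) = [25; (1, 1, 1, 1, 2, 1, 1, 1, 1, 50)] with period length k = 10.
k is even, so the fundamental solution of x^2 - 656y^2 = 1 is (p_{k-1}, q_{k-1}) = (p_9, q_9); compute convergents through index 9.
Convergents (p_i = a_i*p_{i-1} + p_{i-2}, q_i = a_i*q_{i-1} + q_{i-2} with p_{-2}=0, p_{-1}=1, q_{-2}=1, q_{-1}=0):
  i=0: a_0=25, p_0 = 25*1 + 0 = 25, q_0 = 25*0 + 1 = 1.
  i=1: a_1=1, p_1 = 1*25 + 1 = 26, q_1 = 1*1 + 0 = 1.
  i=2: a_2=1, p_2 = 1*26 + 25 = 51, q_2 = 1*1 + 1 = 2.
  i=3: a_3=1, p_3 = 1*51 + 26 = 77, q_3 = 1*2 + 1 = 3.
  i=4: a_4=1, p_4 = 1*77 + 51 = 128, q_4 = 1*3 + 2 = 5.
  i=5: a_5=2, p_5 = 2*128 + 77 = 333, q_5 = 2*5 + 3 = 13.
  i=6: a_6=1, p_6 = 1*333 + 128 = 461, q_6 = 1*13 + 5 = 18.
  i=7: a_7=1, p_7 = 1*461 + 333 = 794, q_7 = 1*18 + 13 = 31.
  i=8: a_8=1, p_8 = 1*794 + 461 = 1255, q_8 = 1*31 + 18 = 49.
  i=9: a_9=1, p_9 = 1*1255 + 794 = 2049, q_9 = 1*49 + 31 = 80.
Check: 2049^2 - 656*80^2 = 4198401 - 4198400 = 1, so (x, y) = (2049, 80) solves the equation, and by the theorem it is the least positive solution.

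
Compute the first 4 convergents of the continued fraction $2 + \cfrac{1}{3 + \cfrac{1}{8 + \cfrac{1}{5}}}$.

2/1, 7/3, 58/25, 297/128

Using the convergent recurrence p_i = a_i*p_{i-1} + p_{i-2}, q_i = a_i*q_{i-1} + q_{i-2} with p_{-2}=0, p_{-1}=1, q_{-2}=1, q_{-1}=0:
  i=0: a_0=2, p_0 = 2*1 + 0 = 2, q_0 = 2*0 + 1 = 1.
  i=1: a_1=3, p_1 = 3*2 + 1 = 7, q_1 = 3*1 + 0 = 3.
  i=2: a_2=8, p_2 = 8*7 + 2 = 58, q_2 = 8*3 + 1 = 25.
  i=3: a_3=5, p_3 = 5*58 + 7 = 297, q_3 = 5*25 + 3 = 128.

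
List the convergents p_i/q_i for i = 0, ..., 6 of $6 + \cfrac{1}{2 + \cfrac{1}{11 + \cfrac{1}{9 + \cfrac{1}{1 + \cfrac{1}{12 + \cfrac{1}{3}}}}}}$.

Using the convergent recurrence p_i = a_i*p_{i-1} + p_{i-2}, q_i = a_i*q_{i-1} + q_{i-2} with p_{-2}=0, p_{-1}=1, q_{-2}=1, q_{-1}=0:
  i=0: a_0=6, p_0 = 6*1 + 0 = 6, q_0 = 6*0 + 1 = 1.
  i=1: a_1=2, p_1 = 2*6 + 1 = 13, q_1 = 2*1 + 0 = 2.
  i=2: a_2=11, p_2 = 11*13 + 6 = 149, q_2 = 11*2 + 1 = 23.
  i=3: a_3=9, p_3 = 9*149 + 13 = 1354, q_3 = 9*23 + 2 = 209.
  i=4: a_4=1, p_4 = 1*1354 + 149 = 1503, q_4 = 1*209 + 23 = 232.
  i=5: a_5=12, p_5 = 12*1503 + 1354 = 19390, q_5 = 12*232 + 209 = 2993.
  i=6: a_6=3, p_6 = 3*19390 + 1503 = 59673, q_6 = 3*2993 + 232 = 9211.

6/1, 13/2, 149/23, 1354/209, 1503/232, 19390/2993, 59673/9211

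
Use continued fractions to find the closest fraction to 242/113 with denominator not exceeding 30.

15/7

Expand x = 242/113 as a continued fraction with the Euclidean algorithm:
  242 = 2*113 + 16, so a_0 = 2.
  113 = 7*16 + 1, so a_1 = 7.
  16 = 16*1 + 0, so a_2 = 16.
so x = [2; 7, 16].
Convergents (p_i = a_i*p_{i-1} + p_{i-2}, q_i = a_i*q_{i-1} + q_{i-2} with p_{-2}=0, p_{-1}=1, q_{-2}=1, q_{-1}=0), until the denominator exceeds 30:
  i=0: a_0=2, p_0 = 2*1 + 0 = 2, q_0 = 2*0 + 1 = 1.
  i=1: a_1=7, p_1 = 7*2 + 1 = 15, q_1 = 7*1 + 0 = 7.
  i=2: a_2=16, p_2 = 16*15 + 2 = 242, q_2 = 16*7 + 1 = 113.
q_2 = 113 > 30, so the last convergent with denominator <= 30 is p_1/q_1 = 15/7.
The closest fraction with denominator <= 30 is either p_1/q_1 or the intermediate fraction (k*p_1 + p_0)/(k*q_1 + q_0) with the largest k >= 1 whose denominator stays <= 30; these approach x as k grows, and every other convergent or intermediate fraction in range is farther away.
Largest k: floor((30 - q_0)/q_1) = floor((30 - 1)/7) = 4.
That gives (4*15 + 2)/(4*7 + 1) = 62/29.
Compare the errors: |x - 15/7| = |242*7 - 15*113|/(113*7) = 1/791, and |x - 62/29| = |242*29 - 62*113|/(113*29) = 12/3277.
Cross-multiplying, 1*3277 = 3277 < 9492 = 12*791, so 1/791 is smaller: the convergent 15/7 is closer to x than 62/29.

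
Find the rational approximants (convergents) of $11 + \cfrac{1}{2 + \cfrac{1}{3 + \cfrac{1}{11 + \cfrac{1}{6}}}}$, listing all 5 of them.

Using the convergent recurrence p_i = a_i*p_{i-1} + p_{i-2}, q_i = a_i*q_{i-1} + q_{i-2} with p_{-2}=0, p_{-1}=1, q_{-2}=1, q_{-1}=0:
  i=0: a_0=11, p_0 = 11*1 + 0 = 11, q_0 = 11*0 + 1 = 1.
  i=1: a_1=2, p_1 = 2*11 + 1 = 23, q_1 = 2*1 + 0 = 2.
  i=2: a_2=3, p_2 = 3*23 + 11 = 80, q_2 = 3*2 + 1 = 7.
  i=3: a_3=11, p_3 = 11*80 + 23 = 903, q_3 = 11*7 + 2 = 79.
  i=4: a_4=6, p_4 = 6*903 + 80 = 5498, q_4 = 6*79 + 7 = 481.

11/1, 23/2, 80/7, 903/79, 5498/481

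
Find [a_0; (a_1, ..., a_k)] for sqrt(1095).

Write x_i = (sqrt(1095) + m_i)/d_i with (m_0, d_0) = (0, 1). a_0 = floor(sqrt(1095)) = 33, since 33^2 = 1089 <= 1095 < 1156 = 34^2.
Iterate m_{i+1} = d_i*a_i - m_i, d_{i+1} = (1095 - m_{i+1}^2)/d_i, a_{i+1} = floor((a_0 + m_{i+1})/d_{i+1}):
  m_1 = 1*33 - 0 = 33, d_1 = (1095 - 33^2)/1 = 6/1 = 6, a_1 = floor((33 + 33)/6) = 11.
  m_2 = 6*11 - 33 = 33, d_2 = (1095 - 33^2)/6 = 6/6 = 1, a_2 = floor((33 + 33)/1) = 66.
  m_3 = 1*66 - 33 = 33, d_3 = (1095 - 33^2)/1 = 6/1 = 6: (m_3, d_3) = (m_1, d_1) = (33, 6), so from here the quotients repeat a_1, a_2; the period length is 2.
Hence the expansion of sqrt(1095) is a_0 = 33 followed by the repeating block 11, 66 (period 2).

[33; (11, 66)]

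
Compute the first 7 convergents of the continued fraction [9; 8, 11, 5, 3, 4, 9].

9/1, 73/8, 812/89, 4133/453, 13211/1448, 56977/6245, 526004/57653

Using the convergent recurrence p_i = a_i*p_{i-1} + p_{i-2}, q_i = a_i*q_{i-1} + q_{i-2} with p_{-2}=0, p_{-1}=1, q_{-2}=1, q_{-1}=0:
  i=0: a_0=9, p_0 = 9*1 + 0 = 9, q_0 = 9*0 + 1 = 1.
  i=1: a_1=8, p_1 = 8*9 + 1 = 73, q_1 = 8*1 + 0 = 8.
  i=2: a_2=11, p_2 = 11*73 + 9 = 812, q_2 = 11*8 + 1 = 89.
  i=3: a_3=5, p_3 = 5*812 + 73 = 4133, q_3 = 5*89 + 8 = 453.
  i=4: a_4=3, p_4 = 3*4133 + 812 = 13211, q_4 = 3*453 + 89 = 1448.
  i=5: a_5=4, p_5 = 4*13211 + 4133 = 56977, q_5 = 4*1448 + 453 = 6245.
  i=6: a_6=9, p_6 = 9*56977 + 13211 = 526004, q_6 = 9*6245 + 1448 = 57653.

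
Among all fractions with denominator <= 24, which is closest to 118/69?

41/24

Expand x = 118/69 as a continued fraction with the Euclidean algorithm:
  118 = 1*69 + 49, so a_0 = 1.
  69 = 1*49 + 20, so a_1 = 1.
  49 = 2*20 + 9, so a_2 = 2.
  20 = 2*9 + 2, so a_3 = 2.
  9 = 4*2 + 1, so a_4 = 4.
  2 = 2*1 + 0, so a_5 = 2.
so x = [1; 1, 2, 2, 4, 2].
Convergents (p_i = a_i*p_{i-1} + p_{i-2}, q_i = a_i*q_{i-1} + q_{i-2} with p_{-2}=0, p_{-1}=1, q_{-2}=1, q_{-1}=0), until the denominator exceeds 24:
  i=0: a_0=1, p_0 = 1*1 + 0 = 1, q_0 = 1*0 + 1 = 1.
  i=1: a_1=1, p_1 = 1*1 + 1 = 2, q_1 = 1*1 + 0 = 1.
  i=2: a_2=2, p_2 = 2*2 + 1 = 5, q_2 = 2*1 + 1 = 3.
  i=3: a_3=2, p_3 = 2*5 + 2 = 12, q_3 = 2*3 + 1 = 7.
  i=4: a_4=4, p_4 = 4*12 + 5 = 53, q_4 = 4*7 + 3 = 31.
q_4 = 31 > 24, so the last convergent with denominator <= 24 is p_3/q_3 = 12/7.
The closest fraction with denominator <= 24 is either p_3/q_3 or the intermediate fraction (k*p_3 + p_2)/(k*q_3 + q_2) with the largest k >= 1 whose denominator stays <= 24; these approach x as k grows, and every other convergent or intermediate fraction in range is farther away.
Largest k: floor((24 - q_2)/q_3) = floor((24 - 3)/7) = 3.
That gives (3*12 + 5)/(3*7 + 3) = 41/24.
Compare the errors: |x - 12/7| = |118*7 - 12*69|/(69*7) = 2/483, and |x - 41/24| = |118*24 - 41*69|/(69*24) = 3/1656.
Cross-multiplying, 3*483 = 1449 < 3312 = 2*1656, so 3/1656 is smaller: the intermediate fraction 41/24 is closer to x than 12/7.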